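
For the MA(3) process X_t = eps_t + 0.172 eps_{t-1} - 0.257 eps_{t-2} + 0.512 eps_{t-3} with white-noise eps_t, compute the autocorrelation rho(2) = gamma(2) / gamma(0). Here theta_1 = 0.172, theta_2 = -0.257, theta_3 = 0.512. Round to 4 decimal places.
\rho(2) = -0.1244

For an MA(q) process with theta_0 = 1, the autocovariance is
  gamma(k) = sigma^2 * sum_{i=0..q-k} theta_i * theta_{i+k},
and rho(k) = gamma(k) / gamma(0). Sigma^2 cancels.
  numerator   = (1)*(-0.257) + (0.172)*(0.512) = -0.168936.
  denominator = (1)^2 + (0.172)^2 + (-0.257)^2 + (0.512)^2 = 1.357777.
  rho(2) = -0.168936 / 1.357777 = -0.1244.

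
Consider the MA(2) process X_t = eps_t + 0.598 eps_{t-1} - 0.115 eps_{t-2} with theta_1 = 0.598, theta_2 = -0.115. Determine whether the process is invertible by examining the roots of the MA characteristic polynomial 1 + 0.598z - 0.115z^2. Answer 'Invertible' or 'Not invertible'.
\text{Invertible}

The MA(q) characteristic polynomial is P(z) = 1 + 0.598z - 0.115z^2.
Invertibility requires all roots to lie outside the unit circle, i.e. |z| > 1 for every root.
Set 1 + (0.598) z + (-0.115) z^2 = 0, i.e. a z^2 + b z + c = 0 with a = -0.115, b = 0.598, c = 1.
Discriminant D = b^2 - 4ac = (0.598)^2 - 4*(-0.115)*1 = 0.357604 - (-0.46) = 0.817604.
D >= 0, so the roots are real: z = (-b +/- sqrt(D)) / (2a) = (-0.598 +/- 0.904215) / (-0.23).
  z_1 = (-0.598 + 0.904215) / (-0.23) = -1.3314,   |z_1| = 1.3314.
  z_2 = (-0.598 - 0.904215) / (-0.23) = 6.5314,   |z_2| = 6.5314.
Moduli of all roots: 1.3314, 6.5314.
All moduli strictly greater than 1? Yes.
Verdict: Invertible.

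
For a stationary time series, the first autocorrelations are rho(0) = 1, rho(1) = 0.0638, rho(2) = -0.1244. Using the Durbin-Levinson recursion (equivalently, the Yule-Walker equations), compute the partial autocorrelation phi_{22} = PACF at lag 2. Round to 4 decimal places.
\phi_{22} = -0.1290

The PACF at lag k is phi_{kk}, the last component of the solution
to the Yule-Walker system G_k phi = r_k where
  (G_k)_{ij} = rho(|i - j|), (r_k)_i = rho(i), i,j = 1..k.
Equivalently, Durbin-Levinson gives phi_{kk} iteratively:
  phi_{11} = rho(1)
  phi_{kk} = [rho(k) - sum_{j=1..k-1} phi_{k-1,j} rho(k-j)]
            / [1 - sum_{j=1..k-1} phi_{k-1,j} rho(j)],
  phi_{k,j} = phi_{k-1,j} - phi_{kk} phi_{k-1,k-j},  j = 1..k-1.
Step k = 1:
  phi_11 = rho(1) = 0.0638.
Step k = 2:
  phi_22 = [rho(2) - phi_11 rho(1)] / [1 - phi_11 rho(1)] = [-0.1244 - (0.0638)(0.0638)] / [1 - (0.0638)(0.0638)]
         = -0.12847044 / 0.99592956 = -0.129.
Therefore phi_{22} = -0.1290.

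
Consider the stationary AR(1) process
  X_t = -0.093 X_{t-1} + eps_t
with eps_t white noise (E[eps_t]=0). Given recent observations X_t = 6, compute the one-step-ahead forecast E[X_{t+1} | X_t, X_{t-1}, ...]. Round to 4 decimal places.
E[X_{t+1} \mid \mathcal F_t] = -0.5580

For an AR(p) model X_t = c + sum_i phi_i X_{t-i} + eps_t, the
one-step-ahead conditional mean is
  E[X_{t+1} | X_t, ...] = c + sum_i phi_i X_{t+1-i}.
Substitute known values:
  E[X_{t+1} | ...] = (-0.093) * (6)
                   = -0.5580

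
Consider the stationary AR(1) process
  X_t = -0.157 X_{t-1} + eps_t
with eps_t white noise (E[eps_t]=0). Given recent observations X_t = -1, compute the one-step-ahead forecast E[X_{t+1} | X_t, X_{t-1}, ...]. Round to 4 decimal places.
E[X_{t+1} \mid \mathcal F_t] = 0.1570

For an AR(p) model X_t = c + sum_i phi_i X_{t-i} + eps_t, the
one-step-ahead conditional mean is
  E[X_{t+1} | X_t, ...] = c + sum_i phi_i X_{t+1-i}.
Substitute known values:
  E[X_{t+1} | ...] = (-0.157) * (-1)
                   = 0.1570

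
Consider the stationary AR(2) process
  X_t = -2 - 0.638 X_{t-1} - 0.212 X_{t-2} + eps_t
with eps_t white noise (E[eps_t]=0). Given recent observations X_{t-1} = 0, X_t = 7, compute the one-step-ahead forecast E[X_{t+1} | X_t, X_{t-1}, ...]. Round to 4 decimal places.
E[X_{t+1} \mid \mathcal F_t] = -6.4660

For an AR(p) model X_t = c + sum_i phi_i X_{t-i} + eps_t, the
one-step-ahead conditional mean is
  E[X_{t+1} | X_t, ...] = c + sum_i phi_i X_{t+1-i}.
Substitute known values:
  E[X_{t+1} | ...] = -2 + (-0.638) * (7) + (-0.212) * (0)
                   = -6.4660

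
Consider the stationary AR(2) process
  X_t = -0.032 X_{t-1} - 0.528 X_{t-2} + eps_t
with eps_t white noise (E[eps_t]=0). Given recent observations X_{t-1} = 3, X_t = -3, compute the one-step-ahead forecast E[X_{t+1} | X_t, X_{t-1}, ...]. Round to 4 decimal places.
E[X_{t+1} \mid \mathcal F_t] = -1.4880

For an AR(p) model X_t = c + sum_i phi_i X_{t-i} + eps_t, the
one-step-ahead conditional mean is
  E[X_{t+1} | X_t, ...] = c + sum_i phi_i X_{t+1-i}.
Substitute known values:
  E[X_{t+1} | ...] = (-0.032) * (-3) + (-0.528) * (3)
                   = -1.4880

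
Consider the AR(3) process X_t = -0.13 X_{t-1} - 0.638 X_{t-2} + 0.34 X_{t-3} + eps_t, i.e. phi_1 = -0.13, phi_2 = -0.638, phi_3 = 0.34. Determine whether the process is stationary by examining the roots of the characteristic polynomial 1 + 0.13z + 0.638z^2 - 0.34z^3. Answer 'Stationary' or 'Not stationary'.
\text{Stationary}

The AR(p) characteristic polynomial is P(z) = 1 + 0.13z + 0.638z^2 - 0.34z^3.
Stationarity requires all roots to lie outside the unit circle, i.e. |z| > 1 for every root.
Degree 3: look for a simple real root z0 first, then factor out (1 - z/z0) and solve the remaining quadratic.
Testing z0 = 2.5: P(2.5) = 1 + (0.13)(2.5) + (0.638)(2.5)^2 + (-0.34)(2.5)^3
  = 1 + (0.325) + (3.9875) + (-5.3125) = 0.  So z_0 = 2.5 is a root, |z_0| = 2.5.
Divide out the factor (1 - 0.4 z) = (1 - z/z0) (since 1/z0 = 0.4):
  P(z) = (1 - 0.4 z)(1 + (0.53) z + (0.85) z^2)
  [check: z-coef 0.53 - (0.4) = 0.13; z^2-coef 0.85 - (0.4)(0.53) = 0.638; z^3-coef -(0.4)(0.85) = -0.34.]
Remaining roots from the quadratic factor 1 + (0.53) z + (0.85) z^2:
  Set 1 + (0.53) z + (0.85) z^2 = 0, i.e. a z^2 + b z + c = 0 with a = 0.85, b = 0.53, c = 1.
  Discriminant D = b^2 - 4ac = (0.53)^2 - 4*(0.85)*1 = 0.2809 - (3.4) = -3.1191.
  D < 0, so the roots are the complex-conjugate pair z = (-b +/- i sqrt(-D)) / (2a) = -0.3118 +/- 1.0389i.
  For a conjugate pair |z|^2 = z * conj(z) = (product of roots) = c/a = 1/(0.85) = 1.176471, so |z| = sqrt(1.176471) = 1.0847 for both roots.
Moduli of all roots: 2.5000, 1.0847, 1.0847.
All moduli strictly greater than 1? Yes.
Verdict: Stationary.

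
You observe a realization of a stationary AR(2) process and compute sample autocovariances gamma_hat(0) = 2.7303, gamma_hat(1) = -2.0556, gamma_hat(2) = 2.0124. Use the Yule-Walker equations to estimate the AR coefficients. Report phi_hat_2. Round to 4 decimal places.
\hat\phi_{2} = 0.3930

The Yule-Walker equations for an AR(p) process read, in matrix form,
  Gamma_p phi = r_p,   with   (Gamma_p)_{ij} = gamma(|i - j|),
                       (r_p)_i = gamma(i),   i,j = 1..p.
Substitute the sample gammas (Toeplitz matrix and right-hand side of size 2):
  Gamma_p = [[2.7303, -2.0556], [-2.0556, 2.7303]]
  r_p     = [-2.0556, 2.0124]
Written out:
  2.7303 phi_1 - 2.0556 phi_2 = -2.0556
  -2.0556 phi_1 + 2.7303 phi_2 = 2.0124
Solve by Cramer's rule:
  det = gamma(0)^2 - gamma(1)^2 = (2.7303)^2 - (-2.0556)^2 = 7.45453809 - 4.22549136 = 3.22904673
  phi_hat_1 = [gamma(1) gamma(0) - gamma(1) gamma(2)] / det = [(-2.0556)(2.7303) - (-2.0556)(2.0124)] / 3.22904673 = -1.47571524 / 3.22904673 = -0.457
  phi_hat_2 = [gamma(0) gamma(2) - gamma(1)^2] / det = [(2.7303)(2.0124) - (-2.0556)^2] / 3.22904673 = 1.26896436 / 3.22904673 = 0.393
So phi_hat = [-0.4570, 0.3930].
Therefore phi_hat_2 = 0.3930.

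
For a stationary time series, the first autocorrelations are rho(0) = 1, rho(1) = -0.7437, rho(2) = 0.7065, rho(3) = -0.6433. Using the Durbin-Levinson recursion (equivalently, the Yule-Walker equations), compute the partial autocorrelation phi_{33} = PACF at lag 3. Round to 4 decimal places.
\phi_{33} = -0.1089

The PACF at lag k is phi_{kk}, the last component of the solution
to the Yule-Walker system G_k phi = r_k where
  (G_k)_{ij} = rho(|i - j|), (r_k)_i = rho(i), i,j = 1..k.
Equivalently, Durbin-Levinson gives phi_{kk} iteratively:
  phi_{11} = rho(1)
  phi_{kk} = [rho(k) - sum_{j=1..k-1} phi_{k-1,j} rho(k-j)]
            / [1 - sum_{j=1..k-1} phi_{k-1,j} rho(j)],
  phi_{k,j} = phi_{k-1,j} - phi_{kk} phi_{k-1,k-j},  j = 1..k-1.
Step k = 1:
  phi_11 = rho(1) = -0.7437.
Step k = 2:
  phi_22 = [rho(2) - phi_11 rho(1)] / [1 - phi_11 rho(1)] = [0.7065 - (-0.7437)(-0.7437)] / [1 - (-0.7437)(-0.7437)]
         = 0.15341031 / 0.44691031 = 0.343269.
  Update: phi_21 = phi_11 - phi_22 phi_11 = -0.7437 - (0.343269)(-0.7437) = -0.488411.
Step k = 3:
  phi_33 = [rho(3) - phi_21 rho(2) - phi_22 rho(1)] / [1 - phi_21 rho(1) - phi_22 rho(2)]
    numerator   = -0.6433 - (-0.488411)(0.7065) - (0.343269)(-0.7437) = -0.04294865
    denominator = 1 - (-0.488411)(-0.7437) - (0.343269)(0.7065) = 0.39424936
  phi_33 = -0.04294865 / 0.39424936 = -0.1089.
Therefore phi_{33} = -0.1089.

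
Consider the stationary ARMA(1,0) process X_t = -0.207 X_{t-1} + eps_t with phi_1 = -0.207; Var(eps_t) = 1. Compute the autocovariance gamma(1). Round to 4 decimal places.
\gamma(1) = -0.2163

Multiply the model equation by X_{t-k} and take expectations. With theta_0 = psi_0 = 1 and psi_j the MA(infinity) weights, this gives
  gamma(k) - sum_i phi_i gamma(k-i) = c_k,
  c_k = sigma^2 * sum_{j=k..q} theta_j psi_{j-k}   (c_k = 0 for k > q),
using gamma(-m) = gamma(m).
Pure AR (q = 0): c_0 = sigma^2 = 1, c_k = 0 for k >= 1.
Equations for k = 0 and k = 1 (AR order 1):
  gamma(0) = phi_1 gamma(1) + c_0
  gamma(1) = phi_1 gamma(0) + c_1
Substituting the second into the first: gamma(0) (1 - phi_1^2) = c_0 + phi_1 c_1, so
  gamma(0) = c_0 / (1 - phi_1^2) = 1 / (1 - (-0.207)^2) = 1 / 0.957151 = 1.044767.
  gamma(1) = phi_1 gamma(0) = (-0.207)(1.044767) = -0.216267.
Therefore gamma(1) = -0.2163 (to 4 decimal places).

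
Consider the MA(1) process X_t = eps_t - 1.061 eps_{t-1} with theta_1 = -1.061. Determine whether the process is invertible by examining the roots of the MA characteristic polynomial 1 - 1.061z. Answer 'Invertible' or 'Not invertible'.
\text{Not invertible}

The MA(q) characteristic polynomial is P(z) = 1 - 1.061z.
Invertibility requires all roots to lie outside the unit circle, i.e. |z| > 1 for every root.
This is linear in z: 1 + (-1.061) z = 0  =>  z = -1/(-1.061) = 0.942507,  |z| = 0.942507.
Moduli of all roots: 0.9425.
All moduli strictly greater than 1? No.
Verdict: Not invertible.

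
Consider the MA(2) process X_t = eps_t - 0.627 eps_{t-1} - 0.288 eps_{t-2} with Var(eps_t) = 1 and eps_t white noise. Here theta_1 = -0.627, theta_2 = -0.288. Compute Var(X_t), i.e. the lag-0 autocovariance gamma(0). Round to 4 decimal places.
\gamma(0) = 1.4761

For an MA(q) process X_t = eps_t + sum_i theta_i eps_{t-i} with
Var(eps_t) = sigma^2, the variance is
  gamma(0) = sigma^2 * (1 + sum_i theta_i^2).
  sum_i theta_i^2 = (-0.627)^2 + (-0.288)^2 = 0.393129 + 0.082944 = 0.476073.
  gamma(0) = 1 * (1 + 0.476073) = 1 * 1.476073 = 1.476073, which rounds to 1.4761.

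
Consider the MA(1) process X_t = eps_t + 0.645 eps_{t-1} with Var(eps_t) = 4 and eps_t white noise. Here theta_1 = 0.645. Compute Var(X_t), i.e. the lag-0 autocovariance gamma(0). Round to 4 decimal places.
\gamma(0) = 5.6641

For an MA(q) process X_t = eps_t + sum_i theta_i eps_{t-i} with
Var(eps_t) = sigma^2, the variance is
  gamma(0) = sigma^2 * (1 + sum_i theta_i^2).
  sum_i theta_i^2 = (0.645)^2 = 0.416025.
  gamma(0) = 4 * (1 + 0.416025) = 4 * 1.416025 = 5.6641.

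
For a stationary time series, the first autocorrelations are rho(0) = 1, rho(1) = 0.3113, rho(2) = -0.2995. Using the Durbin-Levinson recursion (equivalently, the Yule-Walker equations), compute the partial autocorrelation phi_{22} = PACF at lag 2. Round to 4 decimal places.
\phi_{22} = -0.4389

The PACF at lag k is phi_{kk}, the last component of the solution
to the Yule-Walker system G_k phi = r_k where
  (G_k)_{ij} = rho(|i - j|), (r_k)_i = rho(i), i,j = 1..k.
Equivalently, Durbin-Levinson gives phi_{kk} iteratively:
  phi_{11} = rho(1)
  phi_{kk} = [rho(k) - sum_{j=1..k-1} phi_{k-1,j} rho(k-j)]
            / [1 - sum_{j=1..k-1} phi_{k-1,j} rho(j)],
  phi_{k,j} = phi_{k-1,j} - phi_{kk} phi_{k-1,k-j},  j = 1..k-1.
Step k = 1:
  phi_11 = rho(1) = 0.3113.
Step k = 2:
  phi_22 = [rho(2) - phi_11 rho(1)] / [1 - phi_11 rho(1)] = [-0.2995 - (0.3113)(0.3113)] / [1 - (0.3113)(0.3113)]
         = -0.39640769 / 0.90309231 = -0.4389.
Therefore phi_{22} = -0.4389.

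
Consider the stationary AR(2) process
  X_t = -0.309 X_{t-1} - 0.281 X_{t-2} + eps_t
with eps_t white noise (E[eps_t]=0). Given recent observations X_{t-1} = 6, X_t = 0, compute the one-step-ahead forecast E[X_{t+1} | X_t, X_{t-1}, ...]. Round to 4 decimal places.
E[X_{t+1} \mid \mathcal F_t] = -1.6860

For an AR(p) model X_t = c + sum_i phi_i X_{t-i} + eps_t, the
one-step-ahead conditional mean is
  E[X_{t+1} | X_t, ...] = c + sum_i phi_i X_{t+1-i}.
Substitute known values:
  E[X_{t+1} | ...] = (-0.309) * (0) + (-0.281) * (6)
                   = -1.6860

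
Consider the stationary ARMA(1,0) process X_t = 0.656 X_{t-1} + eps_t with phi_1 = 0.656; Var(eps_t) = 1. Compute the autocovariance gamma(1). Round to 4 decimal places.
\gamma(1) = 1.1516

Multiply the model equation by X_{t-k} and take expectations. With theta_0 = psi_0 = 1 and psi_j the MA(infinity) weights, this gives
  gamma(k) - sum_i phi_i gamma(k-i) = c_k,
  c_k = sigma^2 * sum_{j=k..q} theta_j psi_{j-k}   (c_k = 0 for k > q),
using gamma(-m) = gamma(m).
Pure AR (q = 0): c_0 = sigma^2 = 1, c_k = 0 for k >= 1.
Equations for k = 0 and k = 1 (AR order 1):
  gamma(0) = phi_1 gamma(1) + c_0
  gamma(1) = phi_1 gamma(0) + c_1
Substituting the second into the first: gamma(0) (1 - phi_1^2) = c_0 + phi_1 c_1, so
  gamma(0) = c_0 / (1 - phi_1^2) = 1 / (1 - (0.656)^2) = 1 / 0.569664 = 1.755421.
  gamma(1) = phi_1 gamma(0) = (0.656)(1.755421) = 1.151556.
Therefore gamma(1) = 1.1516 (to 4 decimal places).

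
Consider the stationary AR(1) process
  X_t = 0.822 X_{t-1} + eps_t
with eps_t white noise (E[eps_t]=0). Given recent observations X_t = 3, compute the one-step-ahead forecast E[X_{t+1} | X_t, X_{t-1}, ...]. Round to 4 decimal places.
E[X_{t+1} \mid \mathcal F_t] = 2.4660

For an AR(p) model X_t = c + sum_i phi_i X_{t-i} + eps_t, the
one-step-ahead conditional mean is
  E[X_{t+1} | X_t, ...] = c + sum_i phi_i X_{t+1-i}.
Substitute known values:
  E[X_{t+1} | ...] = (0.822) * (3)
                   = 2.4660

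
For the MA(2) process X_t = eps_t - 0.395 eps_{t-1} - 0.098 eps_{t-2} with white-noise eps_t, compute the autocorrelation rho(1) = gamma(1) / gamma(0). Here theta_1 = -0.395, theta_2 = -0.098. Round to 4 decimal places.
\rho(1) = -0.3057

For an MA(q) process with theta_0 = 1, the autocovariance is
  gamma(k) = sigma^2 * sum_{i=0..q-k} theta_i * theta_{i+k},
and rho(k) = gamma(k) / gamma(0). Sigma^2 cancels.
  numerator   = (1)*(-0.395) + (-0.395)*(-0.098) = -0.35629.
  denominator = (1)^2 + (-0.395)^2 + (-0.098)^2 = 1.165629.
  rho(1) = -0.35629 / 1.165629 = -0.3057.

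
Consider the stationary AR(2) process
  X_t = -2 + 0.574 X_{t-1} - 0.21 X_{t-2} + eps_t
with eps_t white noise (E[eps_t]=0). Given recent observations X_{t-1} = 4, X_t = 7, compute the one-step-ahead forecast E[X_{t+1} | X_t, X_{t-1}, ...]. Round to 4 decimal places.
E[X_{t+1} \mid \mathcal F_t] = 1.1780

For an AR(p) model X_t = c + sum_i phi_i X_{t-i} + eps_t, the
one-step-ahead conditional mean is
  E[X_{t+1} | X_t, ...] = c + sum_i phi_i X_{t+1-i}.
Substitute known values:
  E[X_{t+1} | ...] = -2 + (0.574) * (7) + (-0.21) * (4)
                   = 1.1780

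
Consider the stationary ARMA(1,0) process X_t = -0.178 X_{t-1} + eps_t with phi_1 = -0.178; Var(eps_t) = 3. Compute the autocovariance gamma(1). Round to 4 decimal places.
\gamma(1) = -0.5515

Multiply the model equation by X_{t-k} and take expectations. With theta_0 = psi_0 = 1 and psi_j the MA(infinity) weights, this gives
  gamma(k) - sum_i phi_i gamma(k-i) = c_k,
  c_k = sigma^2 * sum_{j=k..q} theta_j psi_{j-k}   (c_k = 0 for k > q),
using gamma(-m) = gamma(m).
Pure AR (q = 0): c_0 = sigma^2 = 3, c_k = 0 for k >= 1.
Equations for k = 0 and k = 1 (AR order 1):
  gamma(0) = phi_1 gamma(1) + c_0
  gamma(1) = phi_1 gamma(0) + c_1
Substituting the second into the first: gamma(0) (1 - phi_1^2) = c_0 + phi_1 c_1, so
  gamma(0) = c_0 / (1 - phi_1^2) = 3 / (1 - (-0.178)^2) = 3 / 0.968316 = 3.098162.
  gamma(1) = phi_1 gamma(0) = (-0.178)(3.098162) = -0.551473.
Therefore gamma(1) = -0.5515 (to 4 decimal places).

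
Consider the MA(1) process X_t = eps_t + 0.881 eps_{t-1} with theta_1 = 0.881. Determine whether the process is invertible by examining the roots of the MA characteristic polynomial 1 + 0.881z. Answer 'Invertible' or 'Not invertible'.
\text{Invertible}

The MA(q) characteristic polynomial is P(z) = 1 + 0.881z.
Invertibility requires all roots to lie outside the unit circle, i.e. |z| > 1 for every root.
This is linear in z: 1 + (0.881) z = 0  =>  z = -1/(0.881) = -1.135074,  |z| = 1.135074.
Moduli of all roots: 1.1351.
All moduli strictly greater than 1? Yes.
Verdict: Invertible.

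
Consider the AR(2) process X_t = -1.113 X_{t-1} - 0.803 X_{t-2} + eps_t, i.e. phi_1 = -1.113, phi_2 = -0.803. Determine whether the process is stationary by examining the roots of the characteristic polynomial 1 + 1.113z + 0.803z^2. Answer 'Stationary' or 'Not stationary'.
\text{Stationary}

The AR(p) characteristic polynomial is P(z) = 1 + 1.113z + 0.803z^2.
Stationarity requires all roots to lie outside the unit circle, i.e. |z| > 1 for every root.
Set 1 + (1.113) z + (0.803) z^2 = 0, i.e. a z^2 + b z + c = 0 with a = 0.803, b = 1.113, c = 1.
Discriminant D = b^2 - 4ac = (1.113)^2 - 4*(0.803)*1 = 1.238769 - (3.212) = -1.973231.
D < 0, so the roots are the complex-conjugate pair z = (-b +/- i sqrt(-D)) / (2a) = -0.693 +/- 0.8747i.
For a conjugate pair |z|^2 = z * conj(z) = (product of roots) = c/a = 1/(0.803) = 1.24533, so |z| = sqrt(1.24533) = 1.1159 for both roots.
Moduli of all roots: 1.1159, 1.1159.
All moduli strictly greater than 1? Yes.
Verdict: Stationary.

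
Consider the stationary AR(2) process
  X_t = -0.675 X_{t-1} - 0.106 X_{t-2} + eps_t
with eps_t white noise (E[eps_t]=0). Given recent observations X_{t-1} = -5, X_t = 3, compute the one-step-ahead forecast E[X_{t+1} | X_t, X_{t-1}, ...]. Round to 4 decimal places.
E[X_{t+1} \mid \mathcal F_t] = -1.4950

For an AR(p) model X_t = c + sum_i phi_i X_{t-i} + eps_t, the
one-step-ahead conditional mean is
  E[X_{t+1} | X_t, ...] = c + sum_i phi_i X_{t+1-i}.
Substitute known values:
  E[X_{t+1} | ...] = (-0.675) * (3) + (-0.106) * (-5)
                   = -1.4950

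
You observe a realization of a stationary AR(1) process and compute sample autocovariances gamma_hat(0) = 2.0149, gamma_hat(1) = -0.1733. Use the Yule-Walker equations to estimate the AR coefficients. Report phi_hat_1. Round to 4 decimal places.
\hat\phi_{1} = -0.0860

The Yule-Walker equations for an AR(p) process read, in matrix form,
  Gamma_p phi = r_p,   with   (Gamma_p)_{ij} = gamma(|i - j|),
                       (r_p)_i = gamma(i),   i,j = 1..p.
Substitute the sample gammas (Toeplitz matrix and right-hand side of size 1):
  Gamma_p = [[2.0149]]
  r_p     = [-0.1733]
With p = 1 this is the single equation gamma(0) phi_1 = gamma(1):
  phi_hat_1 = gamma(1) / gamma(0) = -0.1733 / 2.0149 = -0.0860.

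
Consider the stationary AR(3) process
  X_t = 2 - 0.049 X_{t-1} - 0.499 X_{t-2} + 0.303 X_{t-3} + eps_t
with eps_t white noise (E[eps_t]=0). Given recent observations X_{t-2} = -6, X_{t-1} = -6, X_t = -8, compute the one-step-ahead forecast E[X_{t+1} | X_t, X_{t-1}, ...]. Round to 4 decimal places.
E[X_{t+1} \mid \mathcal F_t] = 3.5680

For an AR(p) model X_t = c + sum_i phi_i X_{t-i} + eps_t, the
one-step-ahead conditional mean is
  E[X_{t+1} | X_t, ...] = c + sum_i phi_i X_{t+1-i}.
Substitute known values:
  E[X_{t+1} | ...] = 2 + (-0.049) * (-8) + (-0.499) * (-6) + (0.303) * (-6)
                   = 3.5680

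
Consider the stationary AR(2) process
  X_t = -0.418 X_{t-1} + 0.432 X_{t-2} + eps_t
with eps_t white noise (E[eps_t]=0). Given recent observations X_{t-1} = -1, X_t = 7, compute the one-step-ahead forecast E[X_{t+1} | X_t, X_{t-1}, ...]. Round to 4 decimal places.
E[X_{t+1} \mid \mathcal F_t] = -3.3580

For an AR(p) model X_t = c + sum_i phi_i X_{t-i} + eps_t, the
one-step-ahead conditional mean is
  E[X_{t+1} | X_t, ...] = c + sum_i phi_i X_{t+1-i}.
Substitute known values:
  E[X_{t+1} | ...] = (-0.418) * (7) + (0.432) * (-1)
                   = -3.3580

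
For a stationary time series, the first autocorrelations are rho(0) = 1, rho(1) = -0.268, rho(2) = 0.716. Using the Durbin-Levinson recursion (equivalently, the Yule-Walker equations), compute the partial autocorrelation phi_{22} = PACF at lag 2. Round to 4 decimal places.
\phi_{22} = 0.6940

The PACF at lag k is phi_{kk}, the last component of the solution
to the Yule-Walker system G_k phi = r_k where
  (G_k)_{ij} = rho(|i - j|), (r_k)_i = rho(i), i,j = 1..k.
Equivalently, Durbin-Levinson gives phi_{kk} iteratively:
  phi_{11} = rho(1)
  phi_{kk} = [rho(k) - sum_{j=1..k-1} phi_{k-1,j} rho(k-j)]
            / [1 - sum_{j=1..k-1} phi_{k-1,j} rho(j)],
  phi_{k,j} = phi_{k-1,j} - phi_{kk} phi_{k-1,k-j},  j = 1..k-1.
Step k = 1:
  phi_11 = rho(1) = -0.268.
Step k = 2:
  phi_22 = [rho(2) - phi_11 rho(1)] / [1 - phi_11 rho(1)] = [0.716 - (-0.268)(-0.268)] / [1 - (-0.268)(-0.268)]
         = 0.644176 / 0.928176 = 0.694.
Therefore phi_{22} = 0.6940.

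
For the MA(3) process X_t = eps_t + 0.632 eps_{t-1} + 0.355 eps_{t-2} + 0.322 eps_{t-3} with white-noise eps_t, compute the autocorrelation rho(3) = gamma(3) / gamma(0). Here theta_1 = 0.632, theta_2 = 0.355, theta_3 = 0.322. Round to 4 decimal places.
\rho(3) = 0.1977

For an MA(q) process with theta_0 = 1, the autocovariance is
  gamma(k) = sigma^2 * sum_{i=0..q-k} theta_i * theta_{i+k},
and rho(k) = gamma(k) / gamma(0). Sigma^2 cancels.
  numerator   = (1)*(0.322) = 0.322.
  denominator = (1)^2 + (0.632)^2 + (0.355)^2 + (0.322)^2 = 1.629133.
  rho(3) = 0.322 / 1.629133 = 0.1977.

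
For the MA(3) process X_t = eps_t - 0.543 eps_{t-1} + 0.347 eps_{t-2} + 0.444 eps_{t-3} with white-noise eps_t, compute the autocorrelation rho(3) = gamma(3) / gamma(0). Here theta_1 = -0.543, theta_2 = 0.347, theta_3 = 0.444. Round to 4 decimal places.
\rho(3) = 0.2754

For an MA(q) process with theta_0 = 1, the autocovariance is
  gamma(k) = sigma^2 * sum_{i=0..q-k} theta_i * theta_{i+k},
and rho(k) = gamma(k) / gamma(0). Sigma^2 cancels.
  numerator   = (1)*(0.444) = 0.444.
  denominator = (1)^2 + (-0.543)^2 + (0.347)^2 + (0.444)^2 = 1.612394.
  rho(3) = 0.444 / 1.612394 = 0.2754.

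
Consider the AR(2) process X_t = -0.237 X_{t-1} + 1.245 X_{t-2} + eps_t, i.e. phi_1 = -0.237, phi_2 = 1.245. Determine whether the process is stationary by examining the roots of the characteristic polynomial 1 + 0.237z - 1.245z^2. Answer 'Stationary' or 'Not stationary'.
\text{Not stationary}

The AR(p) characteristic polynomial is P(z) = 1 + 0.237z - 1.245z^2.
Stationarity requires all roots to lie outside the unit circle, i.e. |z| > 1 for every root.
Set 1 + (0.237) z + (-1.245) z^2 = 0, i.e. a z^2 + b z + c = 0 with a = -1.245, b = 0.237, c = 1.
Discriminant D = b^2 - 4ac = (0.237)^2 - 4*(-1.245)*1 = 0.056169 - (-4.98) = 5.036169.
D >= 0, so the roots are real: z = (-b +/- sqrt(D)) / (2a) = (-0.237 +/- 2.244141) / (-2.49).
  z_1 = (-0.237 + 2.244141) / (-2.49) = -0.8061,   |z_1| = 0.8061.
  z_2 = (-0.237 - 2.244141) / (-2.49) = 0.9964,   |z_2| = 0.9964.
Moduli of all roots: 0.8061, 0.9964.
All moduli strictly greater than 1? No.
Verdict: Not stationary.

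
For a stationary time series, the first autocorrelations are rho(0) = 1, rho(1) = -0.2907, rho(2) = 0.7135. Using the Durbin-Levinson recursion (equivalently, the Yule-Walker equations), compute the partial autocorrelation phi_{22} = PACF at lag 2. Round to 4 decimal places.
\phi_{22} = 0.6871

The PACF at lag k is phi_{kk}, the last component of the solution
to the Yule-Walker system G_k phi = r_k where
  (G_k)_{ij} = rho(|i - j|), (r_k)_i = rho(i), i,j = 1..k.
Equivalently, Durbin-Levinson gives phi_{kk} iteratively:
  phi_{11} = rho(1)
  phi_{kk} = [rho(k) - sum_{j=1..k-1} phi_{k-1,j} rho(k-j)]
            / [1 - sum_{j=1..k-1} phi_{k-1,j} rho(j)],
  phi_{k,j} = phi_{k-1,j} - phi_{kk} phi_{k-1,k-j},  j = 1..k-1.
Step k = 1:
  phi_11 = rho(1) = -0.2907.
Step k = 2:
  phi_22 = [rho(2) - phi_11 rho(1)] / [1 - phi_11 rho(1)] = [0.7135 - (-0.2907)(-0.2907)] / [1 - (-0.2907)(-0.2907)]
         = 0.62899351 / 0.91549351 = 0.6871.
Therefore phi_{22} = 0.6871.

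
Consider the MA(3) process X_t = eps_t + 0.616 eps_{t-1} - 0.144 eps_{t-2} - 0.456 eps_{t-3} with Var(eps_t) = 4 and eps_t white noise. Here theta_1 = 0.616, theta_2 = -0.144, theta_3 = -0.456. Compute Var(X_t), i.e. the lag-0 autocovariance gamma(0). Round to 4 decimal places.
\gamma(0) = 6.4325

For an MA(q) process X_t = eps_t + sum_i theta_i eps_{t-i} with
Var(eps_t) = sigma^2, the variance is
  gamma(0) = sigma^2 * (1 + sum_i theta_i^2).
  sum_i theta_i^2 = (0.616)^2 + (-0.144)^2 + (-0.456)^2 = 0.379456 + 0.020736 + 0.207936 = 0.608128.
  gamma(0) = 4 * (1 + 0.608128) = 4 * 1.608128 = 6.432512, which rounds to 6.4325.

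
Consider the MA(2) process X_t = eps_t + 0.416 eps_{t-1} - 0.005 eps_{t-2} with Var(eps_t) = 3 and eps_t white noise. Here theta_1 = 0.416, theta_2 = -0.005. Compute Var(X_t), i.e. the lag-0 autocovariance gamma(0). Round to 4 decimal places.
\gamma(0) = 3.5192

For an MA(q) process X_t = eps_t + sum_i theta_i eps_{t-i} with
Var(eps_t) = sigma^2, the variance is
  gamma(0) = sigma^2 * (1 + sum_i theta_i^2).
  sum_i theta_i^2 = (0.416)^2 + (-0.005)^2 = 0.173056 + 0.000025 = 0.173081.
  gamma(0) = 3 * (1 + 0.173081) = 3 * 1.173081 = 3.519243, which rounds to 3.5192.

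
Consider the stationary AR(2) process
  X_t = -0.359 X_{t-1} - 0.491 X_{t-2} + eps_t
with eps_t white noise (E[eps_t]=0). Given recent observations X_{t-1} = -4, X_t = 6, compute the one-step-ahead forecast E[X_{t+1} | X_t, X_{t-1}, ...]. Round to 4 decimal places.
E[X_{t+1} \mid \mathcal F_t] = -0.1900

For an AR(p) model X_t = c + sum_i phi_i X_{t-i} + eps_t, the
one-step-ahead conditional mean is
  E[X_{t+1} | X_t, ...] = c + sum_i phi_i X_{t+1-i}.
Substitute known values:
  E[X_{t+1} | ...] = (-0.359) * (6) + (-0.491) * (-4)
                   = -0.1900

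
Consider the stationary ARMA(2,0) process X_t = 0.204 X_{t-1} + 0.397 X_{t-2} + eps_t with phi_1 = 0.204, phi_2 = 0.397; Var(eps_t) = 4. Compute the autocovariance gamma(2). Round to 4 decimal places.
\gamma(2) = 2.4988

Multiply the model equation by X_{t-k} and take expectations. With theta_0 = psi_0 = 1 and psi_j the MA(infinity) weights, this gives
  gamma(k) - sum_i phi_i gamma(k-i) = c_k,
  c_k = sigma^2 * sum_{j=k..q} theta_j psi_{j-k}   (c_k = 0 for k > q),
using gamma(-m) = gamma(m).
Pure AR (q = 0): c_0 = sigma^2 = 4, c_k = 0 for k >= 1.
Equations for k = 0, 1, 2 (AR order 2, c_2 = 0):
  (E0) gamma(0) = phi_1 gamma(1) + phi_2 gamma(2) + c_0
  (E1) gamma(1) = phi_1 gamma(0) + phi_2 gamma(1) + c_1
  (E2) gamma(2) = phi_1 gamma(1) + phi_2 gamma(0)
From (E1): gamma(1) = A gamma(0) + B with
  A = phi_1 / (1 - phi_2) = 0.204 / 0.603 = 0.338308,   B = c_1 / (1 - phi_2) = 0 / 0.603 = 0.
Insert (E2) into (E0): gamma(0) (1 - phi_2^2) = phi_1 (1 + phi_2) gamma(1) + c_0.
  phi_1 (1 + phi_2) = (0.204)(1.397) = 0.284988,   1 - phi_2^2 = 0.842391.
Replace gamma(1) by A gamma(0) + B and collect gamma(0):
  gamma(0) [0.842391 - (0.284988)(0.338308)] = c_0 = 4
  gamma(0) * 0.745977 = 4
  gamma(0) = 4 / 0.745977 = 5.362095.
  gamma(1) = A gamma(0) = (0.338308)(5.362095) = 1.814042.
  gamma(2) = phi_1 gamma(1) + phi_2 gamma(0) = (0.204)(1.814042) + (0.397)(5.362095) = 2.498816.
Therefore gamma(2) = 2.4988 (to 4 decimal places).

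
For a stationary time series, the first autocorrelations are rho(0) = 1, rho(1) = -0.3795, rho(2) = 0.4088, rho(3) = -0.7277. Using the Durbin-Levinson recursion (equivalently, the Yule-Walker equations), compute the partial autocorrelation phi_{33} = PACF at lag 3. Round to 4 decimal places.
\phi_{33} = -0.6500

The PACF at lag k is phi_{kk}, the last component of the solution
to the Yule-Walker system G_k phi = r_k where
  (G_k)_{ij} = rho(|i - j|), (r_k)_i = rho(i), i,j = 1..k.
Equivalently, Durbin-Levinson gives phi_{kk} iteratively:
  phi_{11} = rho(1)
  phi_{kk} = [rho(k) - sum_{j=1..k-1} phi_{k-1,j} rho(k-j)]
            / [1 - sum_{j=1..k-1} phi_{k-1,j} rho(j)],
  phi_{k,j} = phi_{k-1,j} - phi_{kk} phi_{k-1,k-j},  j = 1..k-1.
Step k = 1:
  phi_11 = rho(1) = -0.3795.
Step k = 2:
  phi_22 = [rho(2) - phi_11 rho(1)] / [1 - phi_11 rho(1)] = [0.4088 - (-0.3795)(-0.3795)] / [1 - (-0.3795)(-0.3795)]
         = 0.26477975 / 0.85597975 = 0.309329.
  Update: phi_21 = phi_11 - phi_22 phi_11 = -0.3795 - (0.309329)(-0.3795) = -0.262109.
Step k = 3:
  phi_33 = [rho(3) - phi_21 rho(2) - phi_22 rho(1)] / [1 - phi_21 rho(1) - phi_22 rho(2)]
    numerator   = -0.7277 - (-0.262109)(0.4088) - (0.309329)(-0.3795) = -0.50315912
    denominator = 1 - (-0.262109)(-0.3795) - (0.309329)(0.4088) = 0.77407557
  phi_33 = -0.50315912 / 0.77407557 = -0.65.
Therefore phi_{33} = -0.6500.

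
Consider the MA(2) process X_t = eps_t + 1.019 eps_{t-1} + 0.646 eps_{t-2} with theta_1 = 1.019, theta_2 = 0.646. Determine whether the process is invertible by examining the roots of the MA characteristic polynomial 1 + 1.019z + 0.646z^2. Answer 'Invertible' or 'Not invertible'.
\text{Invertible}

The MA(q) characteristic polynomial is P(z) = 1 + 1.019z + 0.646z^2.
Invertibility requires all roots to lie outside the unit circle, i.e. |z| > 1 for every root.
Set 1 + (1.019) z + (0.646) z^2 = 0, i.e. a z^2 + b z + c = 0 with a = 0.646, b = 1.019, c = 1.
Discriminant D = b^2 - 4ac = (1.019)^2 - 4*(0.646)*1 = 1.038361 - (2.584) = -1.545639.
D < 0, so the roots are the complex-conjugate pair z = (-b +/- i sqrt(-D)) / (2a) = -0.7887 +/- 0.9623i.
For a conjugate pair |z|^2 = z * conj(z) = (product of roots) = c/a = 1/(0.646) = 1.547988, so |z| = sqrt(1.547988) = 1.2442 for both roots.
Moduli of all roots: 1.2442, 1.2442.
All moduli strictly greater than 1? Yes.
Verdict: Invertible.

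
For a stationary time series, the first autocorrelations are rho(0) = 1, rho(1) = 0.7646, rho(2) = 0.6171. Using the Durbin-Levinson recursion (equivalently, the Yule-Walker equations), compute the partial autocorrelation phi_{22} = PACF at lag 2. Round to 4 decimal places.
\phi_{22} = 0.0782

The PACF at lag k is phi_{kk}, the last component of the solution
to the Yule-Walker system G_k phi = r_k where
  (G_k)_{ij} = rho(|i - j|), (r_k)_i = rho(i), i,j = 1..k.
Equivalently, Durbin-Levinson gives phi_{kk} iteratively:
  phi_{11} = rho(1)
  phi_{kk} = [rho(k) - sum_{j=1..k-1} phi_{k-1,j} rho(k-j)]
            / [1 - sum_{j=1..k-1} phi_{k-1,j} rho(j)],
  phi_{k,j} = phi_{k-1,j} - phi_{kk} phi_{k-1,k-j},  j = 1..k-1.
Step k = 1:
  phi_11 = rho(1) = 0.7646.
Step k = 2:
  phi_22 = [rho(2) - phi_11 rho(1)] / [1 - phi_11 rho(1)] = [0.6171 - (0.7646)(0.7646)] / [1 - (0.7646)(0.7646)]
         = 0.03248684 / 0.41538684 = 0.0782.
Therefore phi_{22} = 0.0782.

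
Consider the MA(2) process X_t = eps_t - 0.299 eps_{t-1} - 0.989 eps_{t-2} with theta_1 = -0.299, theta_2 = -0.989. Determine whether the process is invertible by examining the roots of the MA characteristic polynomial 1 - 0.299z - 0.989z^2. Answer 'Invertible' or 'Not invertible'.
\text{Not invertible}

The MA(q) characteristic polynomial is P(z) = 1 - 0.299z - 0.989z^2.
Invertibility requires all roots to lie outside the unit circle, i.e. |z| > 1 for every root.
Set 1 + (-0.299) z + (-0.989) z^2 = 0, i.e. a z^2 + b z + c = 0 with a = -0.989, b = -0.299, c = 1.
Discriminant D = b^2 - 4ac = (-0.299)^2 - 4*(-0.989)*1 = 0.089401 - (-3.956) = 4.045401.
D >= 0, so the roots are real: z = (-b +/- sqrt(D)) / (2a) = (0.299 +/- 2.011318) / (-1.978).
  z_1 = (0.299 + 2.011318) / (-1.978) = -1.168,   |z_1| = 1.168.
  z_2 = (0.299 - 2.011318) / (-1.978) = 0.8657,   |z_2| = 0.8657.
Moduli of all roots: 1.1680, 0.8657.
All moduli strictly greater than 1? No.
Verdict: Not invertible.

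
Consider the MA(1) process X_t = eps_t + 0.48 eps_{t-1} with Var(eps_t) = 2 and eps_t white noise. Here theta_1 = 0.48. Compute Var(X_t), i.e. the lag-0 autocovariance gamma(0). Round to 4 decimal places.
\gamma(0) = 2.4608

For an MA(q) process X_t = eps_t + sum_i theta_i eps_{t-i} with
Var(eps_t) = sigma^2, the variance is
  gamma(0) = sigma^2 * (1 + sum_i theta_i^2).
  sum_i theta_i^2 = (0.48)^2 = 0.2304.
  gamma(0) = 2 * (1 + 0.2304) = 2 * 1.2304 = 2.4608.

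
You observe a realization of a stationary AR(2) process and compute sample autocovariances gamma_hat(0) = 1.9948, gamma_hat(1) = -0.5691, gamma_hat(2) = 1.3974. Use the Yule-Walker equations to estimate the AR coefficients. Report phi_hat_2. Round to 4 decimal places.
\hat\phi_{2} = 0.6740

The Yule-Walker equations for an AR(p) process read, in matrix form,
  Gamma_p phi = r_p,   with   (Gamma_p)_{ij} = gamma(|i - j|),
                       (r_p)_i = gamma(i),   i,j = 1..p.
Substitute the sample gammas (Toeplitz matrix and right-hand side of size 2):
  Gamma_p = [[1.9948, -0.5691], [-0.5691, 1.9948]]
  r_p     = [-0.5691, 1.3974]
Written out:
  1.9948 phi_1 - 0.5691 phi_2 = -0.5691
  -0.5691 phi_1 + 1.9948 phi_2 = 1.3974
Solve by Cramer's rule:
  det = gamma(0)^2 - gamma(1)^2 = (1.9948)^2 - (-0.5691)^2 = 3.97922704 - 0.32387481 = 3.65535223
  phi_hat_1 = [gamma(1) gamma(0) - gamma(1) gamma(2)] / det = [(-0.5691)(1.9948) - (-0.5691)(1.3974)] / 3.65535223 = -0.33998034 / 3.65535223 = -0.093
  phi_hat_2 = [gamma(0) gamma(2) - gamma(1)^2] / det = [(1.9948)(1.3974) - (-0.5691)^2] / 3.65535223 = 2.46365871 / 3.65535223 = 0.674
So phi_hat = [-0.0930, 0.6740].
Therefore phi_hat_2 = 0.6740.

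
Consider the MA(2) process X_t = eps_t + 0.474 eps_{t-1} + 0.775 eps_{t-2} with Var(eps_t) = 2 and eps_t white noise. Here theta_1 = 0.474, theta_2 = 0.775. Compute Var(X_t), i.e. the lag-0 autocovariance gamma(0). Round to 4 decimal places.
\gamma(0) = 3.6506

For an MA(q) process X_t = eps_t + sum_i theta_i eps_{t-i} with
Var(eps_t) = sigma^2, the variance is
  gamma(0) = sigma^2 * (1 + sum_i theta_i^2).
  sum_i theta_i^2 = (0.474)^2 + (0.775)^2 = 0.224676 + 0.600625 = 0.825301.
  gamma(0) = 2 * (1 + 0.825301) = 2 * 1.825301 = 3.650602, which rounds to 3.6506.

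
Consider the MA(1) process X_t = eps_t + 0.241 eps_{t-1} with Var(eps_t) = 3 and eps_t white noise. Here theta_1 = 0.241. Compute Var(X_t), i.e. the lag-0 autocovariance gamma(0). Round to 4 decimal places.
\gamma(0) = 3.1742

For an MA(q) process X_t = eps_t + sum_i theta_i eps_{t-i} with
Var(eps_t) = sigma^2, the variance is
  gamma(0) = sigma^2 * (1 + sum_i theta_i^2).
  sum_i theta_i^2 = (0.241)^2 = 0.058081.
  gamma(0) = 3 * (1 + 0.058081) = 3 * 1.058081 = 3.174243, which rounds to 3.1742.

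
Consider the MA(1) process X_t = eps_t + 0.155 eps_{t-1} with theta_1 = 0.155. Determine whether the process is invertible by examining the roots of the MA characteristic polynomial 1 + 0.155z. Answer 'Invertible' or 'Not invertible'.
\text{Invertible}

The MA(q) characteristic polynomial is P(z) = 1 + 0.155z.
Invertibility requires all roots to lie outside the unit circle, i.e. |z| > 1 for every root.
This is linear in z: 1 + (0.155) z = 0  =>  z = -1/(0.155) = -6.451613,  |z| = 6.451613.
Moduli of all roots: 6.4516.
All moduli strictly greater than 1? Yes.
Verdict: Invertible.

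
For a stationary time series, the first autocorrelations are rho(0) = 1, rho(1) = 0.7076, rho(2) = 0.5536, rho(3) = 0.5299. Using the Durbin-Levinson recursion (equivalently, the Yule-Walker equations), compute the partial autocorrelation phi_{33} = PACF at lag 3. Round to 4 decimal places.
\phi_{33} = 0.2121

The PACF at lag k is phi_{kk}, the last component of the solution
to the Yule-Walker system G_k phi = r_k where
  (G_k)_{ij} = rho(|i - j|), (r_k)_i = rho(i), i,j = 1..k.
Equivalently, Durbin-Levinson gives phi_{kk} iteratively:
  phi_{11} = rho(1)
  phi_{kk} = [rho(k) - sum_{j=1..k-1} phi_{k-1,j} rho(k-j)]
            / [1 - sum_{j=1..k-1} phi_{k-1,j} rho(j)],
  phi_{k,j} = phi_{k-1,j} - phi_{kk} phi_{k-1,k-j},  j = 1..k-1.
Step k = 1:
  phi_11 = rho(1) = 0.7076.
Step k = 2:
  phi_22 = [rho(2) - phi_11 rho(1)] / [1 - phi_11 rho(1)] = [0.5536 - (0.7076)(0.7076)] / [1 - (0.7076)(0.7076)]
         = 0.05290224 / 0.49930224 = 0.105952.
  Update: phi_21 = phi_11 - phi_22 phi_11 = 0.7076 - (0.105952)(0.7076) = 0.632628.
Step k = 3:
  phi_33 = [rho(3) - phi_21 rho(2) - phi_22 rho(1)] / [1 - phi_21 rho(1) - phi_22 rho(2)]
    numerator   = 0.5299 - (0.632628)(0.5536) - (0.105952)(0.7076) = 0.1047052
    denominator = 1 - (0.632628)(0.7076) - (0.105952)(0.5536) = 0.49369712
  phi_33 = 0.1047052 / 0.49369712 = 0.2121.
Therefore phi_{33} = 0.2121.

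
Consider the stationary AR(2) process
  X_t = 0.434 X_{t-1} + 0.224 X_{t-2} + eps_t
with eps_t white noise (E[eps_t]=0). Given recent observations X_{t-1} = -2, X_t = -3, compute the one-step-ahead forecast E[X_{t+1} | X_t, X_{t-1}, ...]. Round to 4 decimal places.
E[X_{t+1} \mid \mathcal F_t] = -1.7500

For an AR(p) model X_t = c + sum_i phi_i X_{t-i} + eps_t, the
one-step-ahead conditional mean is
  E[X_{t+1} | X_t, ...] = c + sum_i phi_i X_{t+1-i}.
Substitute known values:
  E[X_{t+1} | ...] = (0.434) * (-3) + (0.224) * (-2)
                   = -1.7500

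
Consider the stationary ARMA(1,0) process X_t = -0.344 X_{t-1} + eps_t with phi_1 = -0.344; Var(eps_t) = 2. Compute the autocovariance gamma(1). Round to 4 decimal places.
\gamma(1) = -0.7803

Multiply the model equation by X_{t-k} and take expectations. With theta_0 = psi_0 = 1 and psi_j the MA(infinity) weights, this gives
  gamma(k) - sum_i phi_i gamma(k-i) = c_k,
  c_k = sigma^2 * sum_{j=k..q} theta_j psi_{j-k}   (c_k = 0 for k > q),
using gamma(-m) = gamma(m).
Pure AR (q = 0): c_0 = sigma^2 = 2, c_k = 0 for k >= 1.
Equations for k = 0 and k = 1 (AR order 1):
  gamma(0) = phi_1 gamma(1) + c_0
  gamma(1) = phi_1 gamma(0) + c_1
Substituting the second into the first: gamma(0) (1 - phi_1^2) = c_0 + phi_1 c_1, so
  gamma(0) = c_0 / (1 - phi_1^2) = 2 / (1 - (-0.344)^2) = 2 / 0.881664 = 2.268438.
  gamma(1) = phi_1 gamma(0) = (-0.344)(2.268438) = -0.780343.
Therefore gamma(1) = -0.7803 (to 4 decimal places).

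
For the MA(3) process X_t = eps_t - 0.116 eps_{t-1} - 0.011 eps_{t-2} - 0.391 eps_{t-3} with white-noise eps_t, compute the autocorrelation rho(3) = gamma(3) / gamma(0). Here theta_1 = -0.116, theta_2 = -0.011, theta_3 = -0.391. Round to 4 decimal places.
\rho(3) = -0.3352

For an MA(q) process with theta_0 = 1, the autocovariance is
  gamma(k) = sigma^2 * sum_{i=0..q-k} theta_i * theta_{i+k},
and rho(k) = gamma(k) / gamma(0). Sigma^2 cancels.
  numerator   = (1)*(-0.391) = -0.391.
  denominator = (1)^2 + (-0.116)^2 + (-0.011)^2 + (-0.391)^2 = 1.166458.
  rho(3) = -0.391 / 1.166458 = -0.3352.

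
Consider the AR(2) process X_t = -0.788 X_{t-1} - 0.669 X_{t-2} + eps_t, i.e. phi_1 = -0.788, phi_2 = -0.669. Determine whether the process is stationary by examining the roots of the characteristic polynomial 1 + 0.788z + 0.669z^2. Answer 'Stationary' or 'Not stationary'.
\text{Stationary}

The AR(p) characteristic polynomial is P(z) = 1 + 0.788z + 0.669z^2.
Stationarity requires all roots to lie outside the unit circle, i.e. |z| > 1 for every root.
Set 1 + (0.788) z + (0.669) z^2 = 0, i.e. a z^2 + b z + c = 0 with a = 0.669, b = 0.788, c = 1.
Discriminant D = b^2 - 4ac = (0.788)^2 - 4*(0.669)*1 = 0.620944 - (2.676) = -2.055056.
D < 0, so the roots are the complex-conjugate pair z = (-b +/- i sqrt(-D)) / (2a) = -0.5889 +/- 1.0714i.
For a conjugate pair |z|^2 = z * conj(z) = (product of roots) = c/a = 1/(0.669) = 1.494768, so |z| = sqrt(1.494768) = 1.2226 for both roots.
Moduli of all roots: 1.2226, 1.2226.
All moduli strictly greater than 1? Yes.
Verdict: Stationary.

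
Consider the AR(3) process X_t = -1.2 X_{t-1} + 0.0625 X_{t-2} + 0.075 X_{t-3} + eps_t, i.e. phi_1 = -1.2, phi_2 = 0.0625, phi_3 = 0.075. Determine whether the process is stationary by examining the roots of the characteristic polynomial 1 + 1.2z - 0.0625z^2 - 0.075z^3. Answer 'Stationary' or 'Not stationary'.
\text{Not stationary}

The AR(p) characteristic polynomial is P(z) = 1 + 1.2z - 0.0625z^2 - 0.075z^3.
Stationarity requires all roots to lie outside the unit circle, i.e. |z| > 1 for every root.
Degree 3: look for a simple real root z0 first, then factor out (1 - z/z0) and solve the remaining quadratic.
Testing z0 = -4: P(-4) = 1 + (1.2)(-4) + (-0.0625)(-4)^2 + (-0.075)(-4)^3
  = 1 + (-4.8) + (-1) + (4.8) = 0.  So z_0 = -4 is a root, |z_0| = 4.
Divide out the factor (1 + 0.25 z) = (1 - z/z0) (since 1/z0 = -0.25):
  P(z) = (1 + 0.25 z)(1 + (0.95) z + (-0.3) z^2)
  [check: z-coef 0.95 - (-0.25) = 1.2; z^2-coef -0.3 - (-0.25)(0.95) = -0.0625; z^3-coef -(-0.25)(-0.3) = -0.075.]
Remaining roots from the quadratic factor 1 + (0.95) z + (-0.3) z^2:
  Set 1 + (0.95) z + (-0.3) z^2 = 0, i.e. a z^2 + b z + c = 0 with a = -0.3, b = 0.95, c = 1.
  Discriminant D = b^2 - 4ac = (0.95)^2 - 4*(-0.3)*1 = 0.9025 - (-1.2) = 2.1025.
  D >= 0, so the roots are real: z = (-b +/- sqrt(D)) / (2a) = (-0.95 +/- 1.45) / (-0.6).
    z_1 = (-0.95 + 1.45) / (-0.6) = -0.8333,   |z_1| = 0.8333.
    z_2 = (-0.95 - 1.45) / (-0.6) = 4,   |z_2| = 4.
Moduli of all roots: 4.0000, 0.8333, 4.0000.
All moduli strictly greater than 1? No.
Verdict: Not stationary.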